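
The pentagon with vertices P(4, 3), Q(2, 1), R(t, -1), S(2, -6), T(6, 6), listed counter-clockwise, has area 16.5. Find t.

1

Write out the shoelace sum; only the two edges meeting at R involve t:
2·Area = [(2·(-1) − t·1) + (t·(-6) − 2·(-1))] + 40
       = -7·t + 40 = 33
⇒ t = 1.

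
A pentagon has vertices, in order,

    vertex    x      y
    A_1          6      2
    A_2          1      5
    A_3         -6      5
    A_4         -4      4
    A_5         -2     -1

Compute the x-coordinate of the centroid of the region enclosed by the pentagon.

Apply the surveyor's formula. First the cross-terms c_i = x_i·y_{i+1} − x_{i+1}·y_i:
  28, 35, -4, 12, 2  ⇒  2A = 73, A = 36.5.
Then Σ (x_i + x_{i+1})·c_i = -3, so x̄ = -3 / (6·36.5) = -1/73.

-1/73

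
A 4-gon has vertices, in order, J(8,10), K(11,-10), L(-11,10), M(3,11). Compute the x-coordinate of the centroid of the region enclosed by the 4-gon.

Apply the shoelace (surveyor's) formula. First the cross-terms c_i = x_i·y_{i+1} − x_{i+1}·y_i:
  -190, 0, -151, -58  ⇒  2A = -399, A = -199.5.
Then Σ (x_i + x_{i+1})·c_i = -3040, so x̄ = -3040 / (6·(-199.5)) = 160/63.

160/63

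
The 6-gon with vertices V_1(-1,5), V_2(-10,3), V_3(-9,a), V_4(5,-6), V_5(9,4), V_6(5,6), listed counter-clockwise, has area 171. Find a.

Write out the shoelace sum; only the two edges meeting at V_3 involve a:
2·Area = [((-10)·a − (-9)·3) + ((-9)·(-6) − 5·a)] + 186
       = -15·a + 267 = 342
⇒ a = -5.

-5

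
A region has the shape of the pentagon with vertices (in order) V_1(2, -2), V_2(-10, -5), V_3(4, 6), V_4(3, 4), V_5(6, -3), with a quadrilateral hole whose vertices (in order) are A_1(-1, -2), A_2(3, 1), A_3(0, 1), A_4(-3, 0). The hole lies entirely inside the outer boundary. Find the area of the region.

Outer boundary:
Apply the shoelace formula: 2A = Σ (x_i·y_{i+1} − x_{i+1}·y_i), indices taken mod 5.
Σ = (-30) + (-40) + (-2) + (-33) + (-6) = -111
Area = |Σ|/2 = 55.5.
Hole:
Apply the shoelace (surveyor's) formula: 2A = Σ (x_i·y_{i+1} − x_{i+1}·y_i), indices taken mod 4.
A_1→A_2: (-1)(1) − (3)(-2) = 5
A_2→A_3: (3)(1) − (0)(1) = 3
A_3→A_4: (0)(0) − (-3)(1) = 3
A_4→A_1: (-3)(-2) − (-1)(0) = 6
Σ = 17
Area = |Σ|/2 = 8.5.
Net area = 55.5 − 8.5 = 47.

47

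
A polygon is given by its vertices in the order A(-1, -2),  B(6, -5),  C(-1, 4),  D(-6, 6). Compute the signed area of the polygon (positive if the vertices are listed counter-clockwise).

36

Apply the shoelace (surveyor's) formula: 2A = Σ (x_i·y_{i+1} − x_{i+1}·y_i), indices taken mod 4.
Cross-terms: 17, 19, 18, 18  ⇒  Σ = 72
Signed area = Σ/2 = 36 (positive ⇒ counter-clockwise traversal).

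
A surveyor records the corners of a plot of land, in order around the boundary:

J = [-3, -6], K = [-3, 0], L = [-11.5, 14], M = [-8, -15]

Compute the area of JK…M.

Apply Gauss's area formula: 2A = Σ (x_i·y_{i+1} − x_{i+1}·y_i), indices taken mod 4.
J→K: (-3)(0) − (-3)(-6) = -18
K→L: (-3)(14) − (-11.5)(0) = -42
L→M: (-11.5)(-15) − (-8)(14) = 284.5
M→J: (-8)(-6) − (-3)(-15) = 3
Σ = 227.5
Area = |Σ|/2 = 113.75.

113.75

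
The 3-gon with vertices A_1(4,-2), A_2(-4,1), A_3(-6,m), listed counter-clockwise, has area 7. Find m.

The doubled signed area Σ (x_i y_{i+1} − x_{i+1} y_i) is linear in m.
With m=0 it equals 14; the coefficient of m is -8 (from the two edges through A_3).
So -8·m + 14 = 2·7 = 14 ⇒ m = 0.

0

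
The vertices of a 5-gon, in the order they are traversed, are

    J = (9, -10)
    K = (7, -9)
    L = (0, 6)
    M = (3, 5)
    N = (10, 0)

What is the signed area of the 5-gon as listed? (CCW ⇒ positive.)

-68.5

Σ = (-11) + (42) + (-18) + (-50) + (-100) = -137
Signed area = Σ/2 = -68.5 (negative ⇒ clockwise traversal).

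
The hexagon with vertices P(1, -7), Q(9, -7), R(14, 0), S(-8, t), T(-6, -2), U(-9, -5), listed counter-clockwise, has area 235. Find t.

The doubled signed area Σ (x_i y_{i+1} − x_{i+1} y_i) is linear in t.
With t=0 it equals 250; the coefficient of t is 20 (from the two edges through S).
So 20·t + 250 = 2·235 = 470 ⇒ t = 11.

11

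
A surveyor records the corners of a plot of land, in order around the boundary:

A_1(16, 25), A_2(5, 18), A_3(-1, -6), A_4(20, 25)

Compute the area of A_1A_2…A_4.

Σ = (163) + (-12) + (95) + (100) = 346
Area = |Σ|/2 = 173.

173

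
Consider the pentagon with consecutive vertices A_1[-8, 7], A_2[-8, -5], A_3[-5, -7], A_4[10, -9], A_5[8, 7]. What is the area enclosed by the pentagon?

Σ = (96) + (31) + (115) + (142) + (112) = 496
Area = |Σ|/2 = 248.

248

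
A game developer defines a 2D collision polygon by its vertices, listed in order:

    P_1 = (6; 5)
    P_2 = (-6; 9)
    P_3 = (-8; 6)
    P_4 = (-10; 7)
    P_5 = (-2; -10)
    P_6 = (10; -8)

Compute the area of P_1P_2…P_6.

Apply the shoelace (surveyor's) formula: 2A = Σ (x_i·y_{i+1} − x_{i+1}·y_i), indices taken mod 6.
Σ = (84) + (36) + (4) + (114) + (116) + (98) = 452
Area = |Σ|/2 = 226.

226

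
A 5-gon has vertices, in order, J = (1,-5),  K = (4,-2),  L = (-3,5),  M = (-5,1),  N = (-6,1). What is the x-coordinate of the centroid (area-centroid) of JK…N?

Apply the surveyor's formula. First the cross-terms c_i = x_i·y_{i+1} − x_{i+1}·y_i:
  18, 14, 22, 1, 29  ⇒  2A = 84, A = 42.
Then Σ (x_i + x_{i+1})·c_i = -228, so x̄ = -228 / (6·42) = -19/21.

-19/21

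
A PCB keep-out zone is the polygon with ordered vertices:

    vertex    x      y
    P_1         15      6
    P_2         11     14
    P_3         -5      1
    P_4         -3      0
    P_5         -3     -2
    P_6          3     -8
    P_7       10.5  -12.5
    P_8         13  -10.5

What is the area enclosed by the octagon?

Apply the shoelace (surveyor's) formula: 2A = Σ (x_i·y_{i+1} − x_{i+1}·y_i), indices taken mod 8.
Σ = (144) + (81) + (3) + (6) + (30) + (46.5) + (52.25) + (235.5) = 598.25
Area = |Σ|/2 = 299.125.

299.125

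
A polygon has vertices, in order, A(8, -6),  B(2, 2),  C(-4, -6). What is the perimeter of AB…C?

32

|AB| = √((-6)² + (8)²) = √100 = 10
|BC| = √((-6)² + (-8)²) = √100 = 10
|CA| = √((12)² + (0)²) = √144 = 12
Perimeter = 10 + 10 + 12 = 32.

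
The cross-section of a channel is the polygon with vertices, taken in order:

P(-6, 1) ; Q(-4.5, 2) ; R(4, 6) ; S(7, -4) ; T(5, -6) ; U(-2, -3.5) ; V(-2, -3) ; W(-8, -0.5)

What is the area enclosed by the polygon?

93.5

Apply the surveyor's formula: 2A = Σ (x_i·y_{i+1} − x_{i+1}·y_i), indices taken mod 8.
Cross-terms: -7.5, -35, -58, -22, -29.5, -1, -23, -11  ⇒  Σ = -187
Area = |Σ|/2 = 93.5.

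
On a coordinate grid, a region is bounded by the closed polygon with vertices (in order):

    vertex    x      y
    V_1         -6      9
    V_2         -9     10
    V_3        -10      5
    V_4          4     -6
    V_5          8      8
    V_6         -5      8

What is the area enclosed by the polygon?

Cross-terms: 21, 55, 40, 80, 104, 3  ⇒  Σ = 303
Area = |Σ|/2 = 151.5.

151.5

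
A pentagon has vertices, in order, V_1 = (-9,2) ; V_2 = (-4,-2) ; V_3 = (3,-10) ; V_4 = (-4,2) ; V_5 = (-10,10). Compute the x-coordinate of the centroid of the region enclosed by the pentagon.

Apply the shoelace formula. First the cross-terms c_i = x_i·y_{i+1} − x_{i+1}·y_i:
  26, 46, -34, -20, 70  ⇒  2A = 88, A = 44.
Then Σ (x_i + x_{i+1})·c_i = -1400, so x̄ = -1400 / (6·44) = -175/33.

-175/33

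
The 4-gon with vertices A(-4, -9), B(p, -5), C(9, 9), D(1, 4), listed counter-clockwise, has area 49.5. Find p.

Write out the shoelace sum; only the two edges meeting at B involve p:
2·Area = [((-4)·(-5) − p·(-9)) + (p·9 − 9·(-5))] + 34
       = 18·p + 99 = 99
⇒ p = 0.

0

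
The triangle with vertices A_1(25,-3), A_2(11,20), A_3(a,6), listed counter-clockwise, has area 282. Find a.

-5

The doubled signed area Σ (x_i y_{i+1} − x_{i+1} y_i) is linear in a.
With a=0 it equals 449; the coefficient of a is -23 (from the two edges through A_3).
So -23·a + 449 = 2·282 = 564 ⇒ a = -5.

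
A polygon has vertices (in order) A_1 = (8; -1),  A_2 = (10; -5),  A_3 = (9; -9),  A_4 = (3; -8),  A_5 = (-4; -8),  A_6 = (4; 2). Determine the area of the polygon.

Apply the surveyor's formula: 2A = Σ (x_i·y_{i+1} − x_{i+1}·y_i), indices taken mod 6.
Σ = (-30) + (-45) + (-45) + (-56) + (24) + (-20) = -172
Area = |Σ|/2 = 86.

86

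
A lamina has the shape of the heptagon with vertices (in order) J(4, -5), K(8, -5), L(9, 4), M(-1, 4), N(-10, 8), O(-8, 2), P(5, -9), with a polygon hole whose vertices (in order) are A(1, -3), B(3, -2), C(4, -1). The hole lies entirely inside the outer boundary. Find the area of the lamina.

142.5

Outer boundary:
Apply the surveyor's formula: 2A = Σ (x_i·y_{i+1} − x_{i+1}·y_i), indices taken mod 7.
Σ = (20) + (77) + (40) + (32) + (44) + (62) + (11) = 286
Area = |Σ|/2 = 143.
Hole:
Apply the surveyor's formula: 2A = Σ (x_i·y_{i+1} − x_{i+1}·y_i), indices taken mod 3.
A→B: (1)(-2) − (3)(-3) = 7
B→C: (3)(-1) − (4)(-2) = 5
C→A: (4)(-3) − (1)(-1) = -11
Σ = 1
Area = |Σ|/2 = 0.5.
Net area = 143 − 0.5 = 142.5.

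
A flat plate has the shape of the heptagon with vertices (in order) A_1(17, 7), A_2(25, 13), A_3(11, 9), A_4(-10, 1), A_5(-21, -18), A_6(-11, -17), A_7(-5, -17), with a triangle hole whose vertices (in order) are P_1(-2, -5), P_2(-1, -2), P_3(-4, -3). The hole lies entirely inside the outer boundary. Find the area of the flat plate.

Outer boundary:
Apply the shoelace formula: 2A = Σ (x_i·y_{i+1} − x_{i+1}·y_i), indices taken mod 7.
Cross-terms: 46, 82, 101, 201, 159, 102, 254  ⇒  Σ = 945
Area = |Σ|/2 = 472.5.
Hole:
Σ = (-1) + (-5) + (14) = 8
Area = |Σ|/2 = 4.
Net area = 472.5 − 4 = 468.5.

468.5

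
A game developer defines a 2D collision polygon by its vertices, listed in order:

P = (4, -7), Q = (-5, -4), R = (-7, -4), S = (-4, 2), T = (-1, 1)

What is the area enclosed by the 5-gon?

44

Σ = (-51) + (-8) + (-30) + (-2) + (3) = -88
Area = |Σ|/2 = 44.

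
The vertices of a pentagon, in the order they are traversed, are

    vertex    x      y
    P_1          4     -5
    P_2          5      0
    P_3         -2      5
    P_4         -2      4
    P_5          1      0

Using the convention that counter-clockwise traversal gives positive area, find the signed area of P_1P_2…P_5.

21.5

Apply the shoelace (surveyor's) formula: 2A = Σ (x_i·y_{i+1} − x_{i+1}·y_i), indices taken mod 5.
Σ = (25) + (25) + (2) + (-4) + (-5) = 43
Signed area = Σ/2 = 21.5 (positive ⇒ counter-clockwise traversal).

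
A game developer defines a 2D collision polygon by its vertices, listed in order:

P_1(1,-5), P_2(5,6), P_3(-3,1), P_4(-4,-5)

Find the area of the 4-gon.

Cross-terms: 31, 23, 19, 25  ⇒  Σ = 98
Area = |Σ|/2 = 49.

49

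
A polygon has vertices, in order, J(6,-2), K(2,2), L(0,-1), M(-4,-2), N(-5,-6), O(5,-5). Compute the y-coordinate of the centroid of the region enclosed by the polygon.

-77/27

Apply Gauss's area formula. First the cross-terms c_i = x_i·y_{i+1} − x_{i+1}·y_i:
  16, -2, -4, 14, 55, 20  ⇒  2A = 99, A = 49.5.
Then Σ (y_i + y_{i+1})·c_i = -847, so ȳ = -847 / (6·49.5) = -77/27.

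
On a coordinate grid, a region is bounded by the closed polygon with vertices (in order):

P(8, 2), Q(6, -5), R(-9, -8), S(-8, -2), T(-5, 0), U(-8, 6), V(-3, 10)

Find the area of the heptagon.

Apply the shoelace formula: 2A = Σ (x_i·y_{i+1} − x_{i+1}·y_i), indices taken mod 7.
Cross-terms: -52, -93, -46, -10, -30, -62, -86  ⇒  Σ = -379
Area = |Σ|/2 = 189.5.

189.5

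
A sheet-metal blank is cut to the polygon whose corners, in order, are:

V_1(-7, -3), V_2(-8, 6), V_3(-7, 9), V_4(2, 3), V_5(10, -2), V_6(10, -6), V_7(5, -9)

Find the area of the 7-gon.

173.5

Apply Gauss's area formula: 2A = Σ (x_i·y_{i+1} − x_{i+1}·y_i), indices taken mod 7.
Σ = (-66) + (-30) + (-39) + (-34) + (-40) + (-60) + (-78) = -347
Area = |Σ|/2 = 173.5.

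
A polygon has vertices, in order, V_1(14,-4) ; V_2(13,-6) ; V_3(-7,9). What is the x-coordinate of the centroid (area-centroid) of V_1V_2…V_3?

Apply the shoelace (surveyor's) formula. First the cross-terms c_i = x_i·y_{i+1} − x_{i+1}·y_i:
  -32, 75, -98  ⇒  2A = -55, A = -27.5.
Then Σ (x_i + x_{i+1})·c_i = -1100, so x̄ = -1100 / (6·(-27.5)) = 20/3.

20/3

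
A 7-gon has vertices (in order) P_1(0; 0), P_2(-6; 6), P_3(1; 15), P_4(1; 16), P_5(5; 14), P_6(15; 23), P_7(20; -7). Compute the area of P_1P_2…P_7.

410.5

Σ = (0) + (-96) + (1) + (-66) + (-95) + (-565) + (0) = -821
Area = |Σ|/2 = 410.5.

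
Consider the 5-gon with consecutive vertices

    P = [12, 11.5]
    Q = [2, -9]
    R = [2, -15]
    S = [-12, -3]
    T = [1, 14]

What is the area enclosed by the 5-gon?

Apply the surveyor's formula: 2A = Σ (x_i·y_{i+1} − x_{i+1}·y_i), indices taken mod 5.
Cross-terms: -131, -12, -186, -165, -156.5  ⇒  Σ = -650.5
Area = |Σ|/2 = 325.25.

325.25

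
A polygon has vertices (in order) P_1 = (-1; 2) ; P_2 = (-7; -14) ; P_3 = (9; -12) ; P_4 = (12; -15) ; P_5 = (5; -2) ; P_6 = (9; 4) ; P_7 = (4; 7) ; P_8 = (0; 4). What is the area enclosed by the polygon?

201.5

Apply the shoelace (surveyor's) formula: 2A = Σ (x_i·y_{i+1} − x_{i+1}·y_i), indices taken mod 8.
Cross-terms: 28, 210, 9, 51, 38, 47, 16, 4  ⇒  Σ = 403
Area = |Σ|/2 = 201.5.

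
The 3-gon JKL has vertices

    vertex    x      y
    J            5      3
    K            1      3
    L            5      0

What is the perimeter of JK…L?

|JK| = √((-4)² + (0)²) = √16 = 4
|KL| = √((4)² + (-3)²) = √25 = 5
|LJ| = √((0)² + (3)²) = √9 = 3
Perimeter = 4 + 5 + 3 = 12.

12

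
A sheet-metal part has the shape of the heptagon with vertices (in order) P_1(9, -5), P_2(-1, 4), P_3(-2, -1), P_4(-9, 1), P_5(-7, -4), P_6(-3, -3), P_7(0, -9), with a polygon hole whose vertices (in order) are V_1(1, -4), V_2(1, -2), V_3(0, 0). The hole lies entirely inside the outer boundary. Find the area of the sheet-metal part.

93.5

Outer boundary:
Apply Gauss's area formula: 2A = Σ (x_i·y_{i+1} − x_{i+1}·y_i), indices taken mod 7.
P_1→P_2: (9)(4) − (-1)(-5) = 31
P_2→P_3: (-1)(-1) − (-2)(4) = 9
P_3→P_4: (-2)(1) − (-9)(-1) = -11
P_4→P_5: (-9)(-4) − (-7)(1) = 43
P_5→P_6: (-7)(-3) − (-3)(-4) = 9
P_6→P_7: (-3)(-9) − (0)(-3) = 27
P_7→P_1: (0)(-5) − (9)(-9) = 81
Σ = 189
Area = |Σ|/2 = 94.5.
Hole:
Apply the surveyor's formula: 2A = Σ (x_i·y_{i+1} − x_{i+1}·y_i), indices taken mod 3.
Σ = (2) + (0) + (0) = 2
Area = |Σ|/2 = 1.
Net area = 94.5 − 1 = 93.5.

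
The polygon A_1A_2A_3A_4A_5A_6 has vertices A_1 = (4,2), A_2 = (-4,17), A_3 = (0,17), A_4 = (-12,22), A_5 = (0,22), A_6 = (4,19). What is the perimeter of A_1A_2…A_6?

68

|A_1A_2| = √((-8)² + (15)²) = √289 = 17
|A_2A_3| = √((4)² + (0)²) = √16 = 4
|A_3A_4| = √((-12)² + (5)²) = √169 = 13
|A_4A_5| = √((12)² + (0)²) = √144 = 12
|A_5A_6| = √((4)² + (-3)²) = √25 = 5
|A_6A_1| = √((0)² + (-17)²) = √289 = 17
Perimeter = 17 + 4 + 13 + 12 + 5 + 17 = 68.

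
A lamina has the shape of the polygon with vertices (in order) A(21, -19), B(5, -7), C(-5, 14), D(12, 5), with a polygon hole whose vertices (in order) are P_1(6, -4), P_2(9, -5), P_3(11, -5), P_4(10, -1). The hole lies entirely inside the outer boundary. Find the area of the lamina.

261

Outer boundary:
Apply the shoelace formula: 2A = Σ (x_i·y_{i+1} − x_{i+1}·y_i), indices taken mod 4.
Cross-terms: -52, 35, -193, -333  ⇒  Σ = -543
Area = |Σ|/2 = 271.5.
Hole:
Apply the surveyor's formula: 2A = Σ (x_i·y_{i+1} − x_{i+1}·y_i), indices taken mod 4.
P_1→P_2: (6)(-5) − (9)(-4) = 6
P_2→P_3: (9)(-5) − (11)(-5) = 10
P_3→P_4: (11)(-1) − (10)(-5) = 39
P_4→P_1: (10)(-4) − (6)(-1) = -34
Σ = 21
Area = |Σ|/2 = 10.5.
Net area = 271.5 − 10.5 = 261.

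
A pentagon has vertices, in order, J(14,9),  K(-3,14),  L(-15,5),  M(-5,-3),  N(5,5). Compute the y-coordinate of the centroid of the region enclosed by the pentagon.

956/151

Apply Gauss's area formula. First the cross-terms c_i = x_i·y_{i+1} − x_{i+1}·y_i:
  223, 195, 70, -10, -25  ⇒  2A = 453, A = 226.5.
Then Σ (y_i + y_{i+1})·c_i = 8604, so ȳ = 8604 / (6·226.5) = 956/151.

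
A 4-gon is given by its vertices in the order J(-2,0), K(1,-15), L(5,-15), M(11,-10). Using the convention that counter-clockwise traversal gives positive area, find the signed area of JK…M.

Apply the shoelace (surveyor's) formula: 2A = Σ (x_i·y_{i+1} − x_{i+1}·y_i), indices taken mod 4.
Σ = (30) + (60) + (115) + (-20) = 185
Signed area = Σ/2 = 92.5 (positive ⇒ counter-clockwise traversal).

92.5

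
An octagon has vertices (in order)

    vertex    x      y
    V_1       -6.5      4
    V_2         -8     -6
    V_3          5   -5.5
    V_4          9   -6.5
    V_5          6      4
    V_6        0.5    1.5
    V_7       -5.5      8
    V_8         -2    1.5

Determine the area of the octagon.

Σ = (71) + (74) + (17) + (75) + (7) + (12.25) + (7.75) + (1.75) = 265.75
Area = |Σ|/2 = 132.875.

132.875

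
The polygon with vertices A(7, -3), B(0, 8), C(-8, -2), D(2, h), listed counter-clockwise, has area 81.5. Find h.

-3

Write out the shoelace sum; only the two edges meeting at D involve h:
2·Area = [((-8)·h − 2·(-2)) + (2·(-3) − 7·h)] + 120
       = -15·h + 118 = 163
⇒ h = -3.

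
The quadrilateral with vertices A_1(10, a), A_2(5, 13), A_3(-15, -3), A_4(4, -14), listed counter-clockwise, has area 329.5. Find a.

13

Write out the shoelace sum; only the two edges meeting at A_1 involve a:
2·Area = [(4·a − 10·(-14)) + (10·13 − 5·a)] + 402
       = -1·a + 672 = 659
⇒ a = 13.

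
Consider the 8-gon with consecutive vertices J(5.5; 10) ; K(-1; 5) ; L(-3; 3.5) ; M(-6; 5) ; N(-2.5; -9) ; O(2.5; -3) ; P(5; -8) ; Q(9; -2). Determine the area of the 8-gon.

Apply the surveyor's formula: 2A = Σ (x_i·y_{i+1} − x_{i+1}·y_i), indices taken mod 8.
Σ = (37.5) + (11.5) + (6) + (66.5) + (30) + (-5) + (62) + (101) = 309.5
Area = |Σ|/2 = 154.75.

154.75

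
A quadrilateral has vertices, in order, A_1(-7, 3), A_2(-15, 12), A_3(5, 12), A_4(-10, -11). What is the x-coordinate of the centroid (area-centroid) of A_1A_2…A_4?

-528/107

Apply the shoelace formula. First the cross-terms c_i = x_i·y_{i+1} − x_{i+1}·y_i:
  -39, -240, 65, -107  ⇒  2A = -321, A = -160.5.
Then Σ (x_i + x_{i+1})·c_i = 4752, so x̄ = 4752 / (6·(-160.5)) = -528/107.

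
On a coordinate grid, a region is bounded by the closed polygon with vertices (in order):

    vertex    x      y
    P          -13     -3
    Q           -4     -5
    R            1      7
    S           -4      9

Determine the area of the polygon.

98

Apply Gauss's area formula: 2A = Σ (x_i·y_{i+1} − x_{i+1}·y_i), indices taken mod 4.
Cross-terms: 53, -23, 37, 129  ⇒  Σ = 196
Area = |Σ|/2 = 98.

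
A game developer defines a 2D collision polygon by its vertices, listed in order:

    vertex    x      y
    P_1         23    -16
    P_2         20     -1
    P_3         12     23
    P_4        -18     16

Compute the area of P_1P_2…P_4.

Apply the surveyor's formula: 2A = Σ (x_i·y_{i+1} − x_{i+1}·y_i), indices taken mod 4.
P_1→P_2: (23)(-1) − (20)(-16) = 297
P_2→P_3: (20)(23) − (12)(-1) = 472
P_3→P_4: (12)(16) − (-18)(23) = 606
P_4→P_1: (-18)(-16) − (23)(16) = -80
Σ = 1295
Area = |Σ|/2 = 647.5.

647.5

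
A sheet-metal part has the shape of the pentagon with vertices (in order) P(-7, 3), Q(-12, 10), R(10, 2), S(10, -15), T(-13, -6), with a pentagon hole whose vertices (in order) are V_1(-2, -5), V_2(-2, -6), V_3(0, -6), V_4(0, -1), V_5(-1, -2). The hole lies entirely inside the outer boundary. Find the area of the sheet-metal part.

325

Outer boundary:
Apply Gauss's area formula: 2A = Σ (x_i·y_{i+1} − x_{i+1}·y_i), indices taken mod 5.
Cross-terms: -34, -124, -170, -255, -81  ⇒  Σ = -664
Area = |Σ|/2 = 332.
Hole:
Apply Gauss's area formula: 2A = Σ (x_i·y_{i+1} − x_{i+1}·y_i), indices taken mod 5.
V_1→V_2: (-2)(-6) − (-2)(-5) = 2
V_2→V_3: (-2)(-6) − (0)(-6) = 12
V_3→V_4: (0)(-1) − (0)(-6) = 0
V_4→V_5: (0)(-2) − (-1)(-1) = -1
V_5→V_1: (-1)(-5) − (-2)(-2) = 1
Σ = 14
Area = |Σ|/2 = 7.
Net area = 332 − 7 = 325.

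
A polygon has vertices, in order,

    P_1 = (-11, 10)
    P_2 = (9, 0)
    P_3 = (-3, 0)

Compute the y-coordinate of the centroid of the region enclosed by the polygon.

Apply the surveyor's formula. First the cross-terms c_i = x_i·y_{i+1} − x_{i+1}·y_i:
  -90, 0, -30  ⇒  2A = -120, A = -60.
Then Σ (y_i + y_{i+1})·c_i = -1200, so ȳ = -1200 / (6·(-60)) = 10/3.

10/3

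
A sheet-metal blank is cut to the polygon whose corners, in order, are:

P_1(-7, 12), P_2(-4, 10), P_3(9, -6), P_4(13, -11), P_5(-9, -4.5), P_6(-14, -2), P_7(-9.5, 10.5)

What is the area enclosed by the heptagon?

259

Apply the shoelace formula: 2A = Σ (x_i·y_{i+1} − x_{i+1}·y_i), indices taken mod 7.
P_1→P_2: (-7)(10) − (-4)(12) = -22
P_2→P_3: (-4)(-6) − (9)(10) = -66
P_3→P_4: (9)(-11) − (13)(-6) = -21
P_4→P_5: (13)(-4.5) − (-9)(-11) = -157.5
P_5→P_6: (-9)(-2) − (-14)(-4.5) = -45
P_6→P_7: (-14)(10.5) − (-9.5)(-2) = -166
P_7→P_1: (-9.5)(12) − (-7)(10.5) = -40.5
Σ = -518
Area = |Σ|/2 = 259.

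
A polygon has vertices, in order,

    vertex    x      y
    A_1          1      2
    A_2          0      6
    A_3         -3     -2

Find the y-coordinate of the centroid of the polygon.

Apply Gauss's area formula. First the cross-terms c_i = x_i·y_{i+1} − x_{i+1}·y_i:
  6, 18, -4  ⇒  2A = 20, A = 10.
Then Σ (y_i + y_{i+1})·c_i = 120, so ȳ = 120 / (6·10) = 2.

2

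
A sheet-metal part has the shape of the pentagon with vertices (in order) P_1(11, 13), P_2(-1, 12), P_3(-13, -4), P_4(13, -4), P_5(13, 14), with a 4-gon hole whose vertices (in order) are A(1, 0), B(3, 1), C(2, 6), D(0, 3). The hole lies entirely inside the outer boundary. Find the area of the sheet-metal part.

Outer boundary:
Apply the surveyor's formula: 2A = Σ (x_i·y_{i+1} − x_{i+1}·y_i), indices taken mod 5.
Σ = (145) + (160) + (104) + (234) + (15) = 658
Area = |Σ|/2 = 329.
Hole:
Apply the surveyor's formula: 2A = Σ (x_i·y_{i+1} − x_{i+1}·y_i), indices taken mod 4.
A→B: (1)(1) − (3)(0) = 1
B→C: (3)(6) − (2)(1) = 16
C→D: (2)(3) − (0)(6) = 6
D→A: (0)(0) − (1)(3) = -3
Σ = 20
Area = |Σ|/2 = 10.
Net area = 329 − 10 = 319.

319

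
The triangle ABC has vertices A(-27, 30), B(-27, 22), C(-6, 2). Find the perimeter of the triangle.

72

|AB| = √((0)² + (-8)²) = √64 = 8
|BC| = √((21)² + (-20)²) = √841 = 29
|CA| = √((-21)² + (28)²) = √1225 = 35
Perimeter = 8 + 29 + 35 = 72.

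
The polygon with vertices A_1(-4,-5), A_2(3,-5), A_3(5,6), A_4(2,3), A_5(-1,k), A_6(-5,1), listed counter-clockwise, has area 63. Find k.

The doubled signed area Σ (x_i y_{i+1} − x_{i+1} y_i) is linear in k.
With k=0 it equals 112; the coefficient of k is 7 (from the two edges through A_5).
So 7·k + 112 = 2·63 = 126 ⇒ k = 2.

2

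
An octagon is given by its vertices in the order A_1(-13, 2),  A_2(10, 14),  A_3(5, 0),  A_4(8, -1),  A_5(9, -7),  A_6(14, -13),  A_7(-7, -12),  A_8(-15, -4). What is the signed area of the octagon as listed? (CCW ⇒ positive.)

Apply the surveyor's formula: 2A = Σ (x_i·y_{i+1} − x_{i+1}·y_i), indices taken mod 8.
A_1→A_2: (-13)(14) − (10)(2) = -202
A_2→A_3: (10)(0) − (5)(14) = -70
A_3→A_4: (5)(-1) − (8)(0) = -5
A_4→A_5: (8)(-7) − (9)(-1) = -47
A_5→A_6: (9)(-13) − (14)(-7) = -19
A_6→A_7: (14)(-12) − (-7)(-13) = -259
A_7→A_8: (-7)(-4) − (-15)(-12) = -152
A_8→A_1: (-15)(2) − (-13)(-4) = -82
Σ = -836
Signed area = Σ/2 = -418 (negative ⇒ clockwise traversal).

-418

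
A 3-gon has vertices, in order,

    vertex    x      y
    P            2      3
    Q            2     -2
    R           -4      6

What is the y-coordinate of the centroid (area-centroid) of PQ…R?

Apply Gauss's area formula. First the cross-terms c_i = x_i·y_{i+1} − x_{i+1}·y_i:
  -10, 4, -24  ⇒  2A = -30, A = -15.
Then Σ (y_i + y_{i+1})·c_i = -210, so ȳ = -210 / (6·(-15)) = 7/3.

7/3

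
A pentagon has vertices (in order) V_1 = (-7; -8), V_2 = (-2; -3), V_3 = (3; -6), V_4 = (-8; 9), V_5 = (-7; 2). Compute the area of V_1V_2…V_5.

V_1→V_2: (-7)(-3) − (-2)(-8) = 5
V_2→V_3: (-2)(-6) − (3)(-3) = 21
V_3→V_4: (3)(9) − (-8)(-6) = -21
V_4→V_5: (-8)(2) − (-7)(9) = 47
V_5→V_1: (-7)(-8) − (-7)(2) = 70
Σ = 122
Area = |Σ|/2 = 61.

61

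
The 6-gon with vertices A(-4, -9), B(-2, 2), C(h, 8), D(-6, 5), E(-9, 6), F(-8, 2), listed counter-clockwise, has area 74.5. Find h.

8

Write out the shoelace sum; only the two edges meeting at C involve h:
2·Area = [((-2)·8 − h·2) + (h·5 − (-6)·8)] + 93
       = 3·h + 125 = 149
⇒ h = 8.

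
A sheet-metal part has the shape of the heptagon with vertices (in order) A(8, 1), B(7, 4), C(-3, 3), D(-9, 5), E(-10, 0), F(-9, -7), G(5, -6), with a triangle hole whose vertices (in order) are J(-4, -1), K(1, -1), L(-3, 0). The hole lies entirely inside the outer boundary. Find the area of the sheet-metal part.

Outer boundary:
Σ = (25) + (33) + (12) + (50) + (70) + (89) + (53) = 332
Area = |Σ|/2 = 166.
Hole:
Σ = (5) + (-3) + (3) = 5
Area = |Σ|/2 = 2.5.
Net area = 166 − 2.5 = 163.5.

163.5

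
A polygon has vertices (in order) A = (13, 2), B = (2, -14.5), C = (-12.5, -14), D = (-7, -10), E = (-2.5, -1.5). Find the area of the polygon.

187.375

Apply the shoelace (surveyor's) formula: 2A = Σ (x_i·y_{i+1} − x_{i+1}·y_i), indices taken mod 5.
Σ = (-192.5) + (-209.25) + (27) + (-14.5) + (14.5) = -374.75
Area = |Σ|/2 = 187.375.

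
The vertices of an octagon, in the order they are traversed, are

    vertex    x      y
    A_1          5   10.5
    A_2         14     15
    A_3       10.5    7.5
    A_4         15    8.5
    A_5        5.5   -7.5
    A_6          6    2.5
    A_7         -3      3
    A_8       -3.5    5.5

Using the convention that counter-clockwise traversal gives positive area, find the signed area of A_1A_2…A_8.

Apply Gauss's area formula: 2A = Σ (x_i·y_{i+1} − x_{i+1}·y_i), indices taken mod 8.
Cross-terms: -72, -52.5, -23.25, -159.25, 58.75, 25.5, -6, -64.25  ⇒  Σ = -293
Signed area = Σ/2 = -146.5 (negative ⇒ clockwise traversal).

-146.5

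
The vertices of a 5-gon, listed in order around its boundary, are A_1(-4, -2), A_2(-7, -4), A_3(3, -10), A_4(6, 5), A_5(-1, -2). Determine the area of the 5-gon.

73

Σ = (2) + (82) + (75) + (-7) + (-6) = 146
Area = |Σ|/2 = 73.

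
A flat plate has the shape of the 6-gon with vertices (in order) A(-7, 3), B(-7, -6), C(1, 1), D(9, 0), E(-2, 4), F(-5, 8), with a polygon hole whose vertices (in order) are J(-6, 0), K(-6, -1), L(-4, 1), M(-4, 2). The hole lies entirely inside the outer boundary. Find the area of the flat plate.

Outer boundary:
Cross-terms: 63, -1, -9, 36, 4, 41  ⇒  Σ = 134
Area = |Σ|/2 = 67.
Hole:
Σ = (6) + (-10) + (-4) + (12) = 4
Area = |Σ|/2 = 2.
Net area = 67 − 2 = 65.

65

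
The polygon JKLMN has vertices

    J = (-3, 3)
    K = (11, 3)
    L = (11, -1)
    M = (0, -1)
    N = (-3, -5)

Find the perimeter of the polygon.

42

|JK| = √((14)² + (0)²) = √196 = 14
|KL| = √((0)² + (-4)²) = √16 = 4
|LM| = √((-11)² + (0)²) = √121 = 11
|MN| = √((-3)² + (-4)²) = √25 = 5
|NJ| = √((0)² + (8)²) = √64 = 8
Perimeter = 14 + 4 + 11 + 5 + 8 = 42.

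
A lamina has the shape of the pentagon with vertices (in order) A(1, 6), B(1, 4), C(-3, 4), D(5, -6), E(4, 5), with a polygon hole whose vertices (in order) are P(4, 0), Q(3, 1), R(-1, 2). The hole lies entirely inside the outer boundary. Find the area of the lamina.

38.5

Outer boundary:
Cross-terms: -2, 16, -2, 49, 19  ⇒  Σ = 80
Area = |Σ|/2 = 40.
Hole:
Apply Gauss's area formula: 2A = Σ (x_i·y_{i+1} − x_{i+1}·y_i), indices taken mod 3.
Σ = (4) + (7) + (-8) = 3
Area = |Σ|/2 = 1.5.
Net area = 40 − 1.5 = 38.5.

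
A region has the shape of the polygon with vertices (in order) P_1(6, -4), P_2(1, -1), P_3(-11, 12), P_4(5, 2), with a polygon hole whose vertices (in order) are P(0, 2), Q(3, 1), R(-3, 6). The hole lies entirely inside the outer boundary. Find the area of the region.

Outer boundary:
Cross-terms: -2, 1, -82, -32  ⇒  Σ = -115
Area = |Σ|/2 = 57.5.
Hole:
Apply the shoelace formula: 2A = Σ (x_i·y_{i+1} − x_{i+1}·y_i), indices taken mod 3.
Cross-terms: -6, 21, -6  ⇒  Σ = 9
Area = |Σ|/2 = 4.5.
Net area = 57.5 − 4.5 = 53.

53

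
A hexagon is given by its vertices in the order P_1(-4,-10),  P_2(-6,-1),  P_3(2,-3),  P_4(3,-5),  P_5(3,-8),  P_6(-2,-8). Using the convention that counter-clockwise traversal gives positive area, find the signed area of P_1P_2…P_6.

Apply Gauss's area formula: 2A = Σ (x_i·y_{i+1} − x_{i+1}·y_i), indices taken mod 6.
Σ = (-56) + (20) + (-1) + (-9) + (-40) + (-12) = -98
Signed area = Σ/2 = -49 (negative ⇒ clockwise traversal).

-49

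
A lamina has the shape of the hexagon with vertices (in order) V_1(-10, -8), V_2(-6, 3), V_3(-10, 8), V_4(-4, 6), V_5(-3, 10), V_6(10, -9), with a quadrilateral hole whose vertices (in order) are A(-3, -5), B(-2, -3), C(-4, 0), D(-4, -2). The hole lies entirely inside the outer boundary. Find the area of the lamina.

190

Outer boundary:
Apply the surveyor's formula: 2A = Σ (x_i·y_{i+1} − x_{i+1}·y_i), indices taken mod 6.
Σ = (-78) + (-18) + (-28) + (-22) + (-73) + (-170) = -389
Area = |Σ|/2 = 194.5.
Hole:
Σ = (-1) + (-12) + (8) + (14) = 9
Area = |Σ|/2 = 4.5.
Net area = 194.5 − 4.5 = 190.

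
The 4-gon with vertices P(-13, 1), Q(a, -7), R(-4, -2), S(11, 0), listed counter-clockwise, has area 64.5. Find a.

The doubled signed area Σ (x_i y_{i+1} − x_{i+1} y_i) is linear in a.
With a=0 it equals 96; the coefficient of a is -3 (from the two edges through Q).
So -3·a + 96 = 2·64.5 = 129 ⇒ a = -11.

-11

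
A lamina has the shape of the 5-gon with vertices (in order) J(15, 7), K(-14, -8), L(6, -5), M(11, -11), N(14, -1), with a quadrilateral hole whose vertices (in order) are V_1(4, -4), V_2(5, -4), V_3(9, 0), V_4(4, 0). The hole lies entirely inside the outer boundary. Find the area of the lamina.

Outer boundary:
Apply Gauss's area formula: 2A = Σ (x_i·y_{i+1} − x_{i+1}·y_i), indices taken mod 5.
J→K: (15)(-8) − (-14)(7) = -22
K→L: (-14)(-5) − (6)(-8) = 118
L→M: (6)(-11) − (11)(-5) = -11
M→N: (11)(-1) − (14)(-11) = 143
N→J: (14)(7) − (15)(-1) = 113
Σ = 341
Area = |Σ|/2 = 170.5.
Hole:
Apply the surveyor's formula: 2A = Σ (x_i·y_{i+1} − x_{i+1}·y_i), indices taken mod 4.
Cross-terms: 4, 36, 0, -16  ⇒  Σ = 24
Area = |Σ|/2 = 12.
Net area = 170.5 − 12 = 158.5.

158.5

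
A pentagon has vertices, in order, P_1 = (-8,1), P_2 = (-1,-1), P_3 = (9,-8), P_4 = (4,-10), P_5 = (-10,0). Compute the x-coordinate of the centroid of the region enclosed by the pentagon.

Apply Gauss's area formula. First the cross-terms c_i = x_i·y_{i+1} − x_{i+1}·y_i:
  9, 17, -58, -100, -10  ⇒  2A = -142, A = -71.
Then Σ (x_i + x_{i+1})·c_i = 81, so x̄ = 81 / (6·(-71)) = -27/142.

-27/142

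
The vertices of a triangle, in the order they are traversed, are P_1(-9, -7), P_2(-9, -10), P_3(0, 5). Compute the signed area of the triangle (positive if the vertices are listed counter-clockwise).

Apply the shoelace formula: 2A = Σ (x_i·y_{i+1} − x_{i+1}·y_i), indices taken mod 3.
Σ = (27) + (-45) + (45) = 27
Signed area = Σ/2 = 13.5 (positive ⇒ counter-clockwise traversal).

13.5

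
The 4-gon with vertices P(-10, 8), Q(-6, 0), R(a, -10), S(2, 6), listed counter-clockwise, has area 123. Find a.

7

The doubled signed area Σ (x_i y_{i+1} − x_{i+1} y_i) is linear in a.
With a=0 it equals 204; the coefficient of a is 6 (from the two edges through R).
So 6·a + 204 = 2·123 = 246 ⇒ a = 7.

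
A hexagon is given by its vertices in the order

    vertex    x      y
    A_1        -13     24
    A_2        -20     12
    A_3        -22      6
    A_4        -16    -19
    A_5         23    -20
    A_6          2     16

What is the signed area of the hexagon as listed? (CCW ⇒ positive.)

1201.5

Apply Gauss's area formula: 2A = Σ (x_i·y_{i+1} − x_{i+1}·y_i), indices taken mod 6.
Cross-terms: 324, 144, 514, 757, 408, 256  ⇒  Σ = 2403
Signed area = Σ/2 = 1201.5 (positive ⇒ counter-clockwise traversal).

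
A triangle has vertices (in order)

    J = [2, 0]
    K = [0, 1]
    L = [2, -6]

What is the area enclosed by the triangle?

Apply the surveyor's formula: 2A = Σ (x_i·y_{i+1} − x_{i+1}·y_i), indices taken mod 3.
J→K: (2)(1) − (0)(0) = 2
K→L: (0)(-6) − (2)(1) = -2
L→J: (2)(0) − (2)(-6) = 12
Σ = 12
Area = |Σ|/2 = 6.

6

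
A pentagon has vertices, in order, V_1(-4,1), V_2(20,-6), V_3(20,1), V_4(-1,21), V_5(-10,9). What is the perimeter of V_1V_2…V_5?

86

|V_1V_2| = √((24)² + (-7)²) = √625 = 25
|V_2V_3| = √((0)² + (7)²) = √49 = 7
|V_3V_4| = √((-21)² + (20)²) = √841 = 29
|V_4V_5| = √((-9)² + (-12)²) = √225 = 15
|V_5V_1| = √((6)² + (-8)²) = √100 = 10
Perimeter = 25 + 7 + 29 + 15 + 10 = 86.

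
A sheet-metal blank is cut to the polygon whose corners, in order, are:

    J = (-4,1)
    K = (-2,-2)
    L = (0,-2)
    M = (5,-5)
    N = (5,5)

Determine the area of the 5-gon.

49.5

Σ = (10) + (4) + (10) + (50) + (25) = 99
Area = |Σ|/2 = 49.5.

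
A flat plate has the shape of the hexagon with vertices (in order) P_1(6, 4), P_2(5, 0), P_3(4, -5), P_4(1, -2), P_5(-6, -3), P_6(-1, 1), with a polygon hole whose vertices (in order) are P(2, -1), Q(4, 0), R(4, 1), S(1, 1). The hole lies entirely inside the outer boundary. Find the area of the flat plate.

Outer boundary:
Apply the shoelace formula: 2A = Σ (x_i·y_{i+1} − x_{i+1}·y_i), indices taken mod 6.
Cross-terms: -20, -25, -3, -15, -9, -10  ⇒  Σ = -82
Area = |Σ|/2 = 41.
Hole:
Apply the shoelace formula: 2A = Σ (x_i·y_{i+1} − x_{i+1}·y_i), indices taken mod 4.
Σ = (4) + (4) + (3) + (-3) = 8
Area = |Σ|/2 = 4.
Net area = 41 − 4 = 37.

37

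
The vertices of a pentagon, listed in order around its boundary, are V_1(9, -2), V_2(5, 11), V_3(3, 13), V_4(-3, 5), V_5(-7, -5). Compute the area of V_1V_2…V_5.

152

Apply the surveyor's formula: 2A = Σ (x_i·y_{i+1} − x_{i+1}·y_i), indices taken mod 5.
Σ = (109) + (32) + (54) + (50) + (59) = 304
Area = |Σ|/2 = 152.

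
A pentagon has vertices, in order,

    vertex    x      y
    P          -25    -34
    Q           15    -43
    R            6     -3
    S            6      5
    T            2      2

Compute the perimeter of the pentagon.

|PQ| = √((40)² + (-9)²) = √1681 = 41
|QR| = √((-9)² + (40)²) = √1681 = 41
|RS| = √((0)² + (8)²) = √64 = 8
|ST| = √((-4)² + (-3)²) = √25 = 5
|TP| = √((-27)² + (-36)²) = √2025 = 45
Perimeter = 41 + 41 + 8 + 5 + 45 = 140.

140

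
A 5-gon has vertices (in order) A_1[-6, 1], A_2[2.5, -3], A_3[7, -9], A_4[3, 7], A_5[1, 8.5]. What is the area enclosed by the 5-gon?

80.25

Σ = (15.5) + (-1.5) + (76) + (18.5) + (52) = 160.5
Area = |Σ|/2 = 80.25.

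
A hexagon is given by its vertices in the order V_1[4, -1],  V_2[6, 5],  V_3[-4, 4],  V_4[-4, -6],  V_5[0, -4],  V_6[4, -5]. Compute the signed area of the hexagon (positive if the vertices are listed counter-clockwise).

Σ = (26) + (44) + (40) + (16) + (16) + (16) = 158
Signed area = Σ/2 = 79 (positive ⇒ counter-clockwise traversal).

79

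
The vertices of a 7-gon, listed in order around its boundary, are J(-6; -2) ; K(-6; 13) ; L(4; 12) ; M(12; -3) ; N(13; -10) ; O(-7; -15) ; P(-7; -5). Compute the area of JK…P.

Apply the shoelace formula: 2A = Σ (x_i·y_{i+1} − x_{i+1}·y_i), indices taken mod 7.
J→K: (-6)(13) − (-6)(-2) = -90
K→L: (-6)(12) − (4)(13) = -124
L→M: (4)(-3) − (12)(12) = -156
M→N: (12)(-10) − (13)(-3) = -81
N→O: (13)(-15) − (-7)(-10) = -265
O→P: (-7)(-5) − (-7)(-15) = -70
P→J: (-7)(-2) − (-6)(-5) = -16
Σ = -802
Area = |Σ|/2 = 401.

401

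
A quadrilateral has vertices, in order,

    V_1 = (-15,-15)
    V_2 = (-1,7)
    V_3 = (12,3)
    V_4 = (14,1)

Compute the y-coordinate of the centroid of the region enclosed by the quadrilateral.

-25/12

Apply the surveyor's formula. First the cross-terms c_i = x_i·y_{i+1} − x_{i+1}·y_i:
  -120, -87, -30, -195  ⇒  2A = -432, A = -216.
Then Σ (y_i + y_{i+1})·c_i = 2700, so ȳ = 2700 / (6·(-216)) = -25/12.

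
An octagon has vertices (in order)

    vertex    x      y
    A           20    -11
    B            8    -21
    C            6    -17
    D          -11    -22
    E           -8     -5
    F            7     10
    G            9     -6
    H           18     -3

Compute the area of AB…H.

508

Cross-terms: -332, -10, -319, -121, -45, -132, 81, -138  ⇒  Σ = -1016
Area = |Σ|/2 = 508.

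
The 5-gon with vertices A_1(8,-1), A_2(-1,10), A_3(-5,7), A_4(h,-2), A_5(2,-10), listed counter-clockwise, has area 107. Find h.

0

Write out the shoelace sum; only the two edges meeting at A_4 involve h:
2·Area = [((-5)·(-2) − h·7) + (h·(-10) − 2·(-2))] + 200
       = -17·h + 214 = 214
⇒ h = 0.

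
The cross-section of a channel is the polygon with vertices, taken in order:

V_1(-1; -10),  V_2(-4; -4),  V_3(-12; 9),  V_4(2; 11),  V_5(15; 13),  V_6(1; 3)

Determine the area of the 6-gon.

Σ = (-36) + (-84) + (-150) + (-139) + (32) + (-7) = -384
Area = |Σ|/2 = 192.

192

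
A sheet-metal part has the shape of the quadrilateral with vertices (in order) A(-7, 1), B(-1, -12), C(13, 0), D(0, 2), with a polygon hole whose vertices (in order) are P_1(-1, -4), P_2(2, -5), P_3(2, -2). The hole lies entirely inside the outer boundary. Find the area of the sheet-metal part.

Outer boundary:
Cross-terms: 85, 156, 26, 14  ⇒  Σ = 281
Area = |Σ|/2 = 140.5.
Hole:
Cross-terms: 13, 6, -10  ⇒  Σ = 9
Area = |Σ|/2 = 4.5.
Net area = 140.5 − 4.5 = 136.

136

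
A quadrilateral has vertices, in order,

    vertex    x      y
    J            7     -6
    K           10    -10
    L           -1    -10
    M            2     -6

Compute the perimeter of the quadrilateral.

26

|JK| = √((3)² + (-4)²) = √25 = 5
|KL| = √((-11)² + (0)²) = √121 = 11
|LM| = √((3)² + (4)²) = √25 = 5
|MJ| = √((5)² + (0)²) = √25 = 5
Perimeter = 5 + 11 + 5 + 5 = 26.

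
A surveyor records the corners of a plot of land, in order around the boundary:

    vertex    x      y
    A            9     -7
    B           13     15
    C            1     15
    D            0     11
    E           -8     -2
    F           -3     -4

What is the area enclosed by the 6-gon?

A→B: (9)(15) − (13)(-7) = 226
B→C: (13)(15) − (1)(15) = 180
C→D: (1)(11) − (0)(15) = 11
D→E: (0)(-2) − (-8)(11) = 88
E→F: (-8)(-4) − (-3)(-2) = 26
F→A: (-3)(-7) − (9)(-4) = 57
Σ = 588
Area = |Σ|/2 = 294.

294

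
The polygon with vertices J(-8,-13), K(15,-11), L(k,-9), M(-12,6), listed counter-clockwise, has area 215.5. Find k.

11

The doubled signed area Σ (x_i y_{i+1} − x_{i+1} y_i) is linear in k.
With k=0 it equals 244; the coefficient of k is 17 (from the two edges through L).
So 17·k + 244 = 2·215.5 = 431 ⇒ k = 11.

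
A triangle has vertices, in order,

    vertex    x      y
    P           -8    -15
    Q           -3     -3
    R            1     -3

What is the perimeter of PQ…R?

|PQ| = √((5)² + (12)²) = √169 = 13
|QR| = √((4)² + (0)²) = √16 = 4
|RP| = √((-9)² + (-12)²) = √225 = 15
Perimeter = 13 + 4 + 15 = 32.

32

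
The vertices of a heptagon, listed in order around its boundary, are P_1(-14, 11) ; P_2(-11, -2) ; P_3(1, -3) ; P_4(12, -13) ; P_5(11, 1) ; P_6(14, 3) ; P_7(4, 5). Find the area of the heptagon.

Apply the shoelace formula: 2A = Σ (x_i·y_{i+1} − x_{i+1}·y_i), indices taken mod 7.
Σ = (149) + (35) + (23) + (155) + (19) + (58) + (114) = 553
Area = |Σ|/2 = 276.5.

276.5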